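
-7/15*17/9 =-119/135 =-0.88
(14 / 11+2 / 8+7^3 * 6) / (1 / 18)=815571 / 22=37071.41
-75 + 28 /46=-1711 /23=-74.39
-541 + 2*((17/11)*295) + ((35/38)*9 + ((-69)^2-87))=2112199/418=5053.11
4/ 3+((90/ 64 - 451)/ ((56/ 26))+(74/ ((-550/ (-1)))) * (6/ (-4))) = -153464159/ 739200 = -207.61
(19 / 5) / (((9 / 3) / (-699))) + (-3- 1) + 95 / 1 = -3972 / 5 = -794.40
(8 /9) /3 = 8 /27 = 0.30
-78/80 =-39/40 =-0.98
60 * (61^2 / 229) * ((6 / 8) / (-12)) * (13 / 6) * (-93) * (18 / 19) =202441005 / 17404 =11631.87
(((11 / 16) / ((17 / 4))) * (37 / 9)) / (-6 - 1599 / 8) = -814 / 251991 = -0.00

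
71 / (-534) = -71 / 534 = -0.13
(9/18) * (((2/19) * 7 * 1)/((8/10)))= 0.46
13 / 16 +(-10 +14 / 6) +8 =55 / 48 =1.15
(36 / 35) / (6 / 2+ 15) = 0.06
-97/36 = -2.69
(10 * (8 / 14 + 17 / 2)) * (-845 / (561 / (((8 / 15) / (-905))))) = 171704 / 2132361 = 0.08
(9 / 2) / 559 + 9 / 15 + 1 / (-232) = 391489 / 648440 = 0.60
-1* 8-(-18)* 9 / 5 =122 / 5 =24.40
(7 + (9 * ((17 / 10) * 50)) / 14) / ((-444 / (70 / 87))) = -4315 / 38628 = -0.11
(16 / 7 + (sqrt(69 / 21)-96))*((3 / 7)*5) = -9840 / 49 + 15*sqrt(161) / 49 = -196.93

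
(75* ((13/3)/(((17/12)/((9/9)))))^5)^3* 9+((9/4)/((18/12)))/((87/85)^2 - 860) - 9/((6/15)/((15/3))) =1295040638257885122339754833613334661525/17763999950479362634068283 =72902535570145.53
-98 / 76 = -49 / 38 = -1.29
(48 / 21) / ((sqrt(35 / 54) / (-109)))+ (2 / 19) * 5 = 10 / 19 - 5232 * sqrt(210) / 245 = -308.94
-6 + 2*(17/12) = -19/6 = -3.17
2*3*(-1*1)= -6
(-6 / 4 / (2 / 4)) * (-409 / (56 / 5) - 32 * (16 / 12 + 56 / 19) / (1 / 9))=4051797 / 1064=3808.08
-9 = -9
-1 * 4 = -4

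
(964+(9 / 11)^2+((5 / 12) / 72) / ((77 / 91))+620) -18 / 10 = 827401079 / 522720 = 1582.88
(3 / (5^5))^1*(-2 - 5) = -21 / 3125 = -0.01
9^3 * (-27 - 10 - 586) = -454167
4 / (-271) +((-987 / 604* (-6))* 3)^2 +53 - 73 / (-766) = 8692544033131 / 9466336772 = 918.26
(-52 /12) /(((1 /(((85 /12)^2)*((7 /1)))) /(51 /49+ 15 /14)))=-2160275 /672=-3214.69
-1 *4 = -4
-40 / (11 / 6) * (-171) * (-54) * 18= -39890880 / 11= -3626443.64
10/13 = 0.77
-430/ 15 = -86/ 3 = -28.67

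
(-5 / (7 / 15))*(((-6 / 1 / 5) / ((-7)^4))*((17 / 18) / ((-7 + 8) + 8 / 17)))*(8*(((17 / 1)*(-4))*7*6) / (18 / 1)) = -157216 / 36015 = -4.37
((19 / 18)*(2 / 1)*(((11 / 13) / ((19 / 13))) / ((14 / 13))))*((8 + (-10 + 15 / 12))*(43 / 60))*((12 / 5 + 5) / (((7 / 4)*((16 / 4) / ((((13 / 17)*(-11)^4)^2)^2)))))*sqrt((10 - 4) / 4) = -298581289192167956846401673*sqrt(6) / 58932417600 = -12410347904396733.98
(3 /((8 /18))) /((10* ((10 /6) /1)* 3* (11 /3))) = 0.04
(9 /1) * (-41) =-369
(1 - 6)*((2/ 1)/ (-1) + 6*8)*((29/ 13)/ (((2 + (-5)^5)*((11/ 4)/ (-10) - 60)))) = -266800/ 97884189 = -0.00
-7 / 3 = -2.33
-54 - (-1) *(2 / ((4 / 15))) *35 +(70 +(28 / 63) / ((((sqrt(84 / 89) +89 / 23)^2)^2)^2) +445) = 471918741899041549723177514296217506610497524158471 / 652271889823801658044822991505039861369637552338 - 331358514865224014659465165513059842421440 *sqrt(1869) / 326135944911900829022411495752519930684818776169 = 723.50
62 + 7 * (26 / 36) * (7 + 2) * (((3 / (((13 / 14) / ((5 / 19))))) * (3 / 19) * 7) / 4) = 104963 / 1444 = 72.69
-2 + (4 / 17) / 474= -8056 / 4029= -2.00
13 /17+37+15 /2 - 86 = -1385 /34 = -40.74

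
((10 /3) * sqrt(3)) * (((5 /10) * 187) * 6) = 1870 * sqrt(3) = 3238.94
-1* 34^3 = -39304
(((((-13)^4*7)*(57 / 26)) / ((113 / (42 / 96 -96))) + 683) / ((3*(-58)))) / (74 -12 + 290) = 1337856259 / 221472768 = 6.04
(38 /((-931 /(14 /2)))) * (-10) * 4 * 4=320 /7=45.71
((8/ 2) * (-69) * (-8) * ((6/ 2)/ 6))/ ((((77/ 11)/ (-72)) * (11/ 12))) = -953856/ 77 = -12387.74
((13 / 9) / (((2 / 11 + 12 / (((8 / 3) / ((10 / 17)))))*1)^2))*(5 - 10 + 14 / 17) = -1898611 / 2518569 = -0.75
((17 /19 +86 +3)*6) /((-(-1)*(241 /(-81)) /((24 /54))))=-368928 /4579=-80.57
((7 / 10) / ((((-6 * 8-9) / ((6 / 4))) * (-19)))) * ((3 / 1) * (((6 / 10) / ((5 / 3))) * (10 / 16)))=189 / 288800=0.00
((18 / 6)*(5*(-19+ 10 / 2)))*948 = -199080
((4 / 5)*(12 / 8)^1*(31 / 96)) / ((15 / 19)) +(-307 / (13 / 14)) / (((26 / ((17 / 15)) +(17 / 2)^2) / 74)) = -25903479439 / 100978800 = -256.52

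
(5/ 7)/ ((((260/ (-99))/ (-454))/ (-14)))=-22473/ 13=-1728.69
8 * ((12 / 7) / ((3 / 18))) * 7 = 576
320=320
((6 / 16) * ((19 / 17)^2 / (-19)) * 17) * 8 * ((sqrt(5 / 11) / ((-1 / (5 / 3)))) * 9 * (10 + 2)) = 10260 * sqrt(55) / 187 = 406.90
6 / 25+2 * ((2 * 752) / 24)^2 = 1767254 / 225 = 7854.46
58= 58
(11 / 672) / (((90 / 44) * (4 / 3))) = 0.01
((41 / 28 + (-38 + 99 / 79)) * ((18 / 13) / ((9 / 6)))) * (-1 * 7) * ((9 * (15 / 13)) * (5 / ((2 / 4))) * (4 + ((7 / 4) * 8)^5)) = 169997884353000 / 13351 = 12732970141.04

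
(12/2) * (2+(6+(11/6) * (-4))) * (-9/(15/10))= -24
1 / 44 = 0.02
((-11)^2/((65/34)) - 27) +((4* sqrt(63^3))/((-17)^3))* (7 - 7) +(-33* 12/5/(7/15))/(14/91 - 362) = 6556751/178360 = 36.76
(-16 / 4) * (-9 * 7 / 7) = 36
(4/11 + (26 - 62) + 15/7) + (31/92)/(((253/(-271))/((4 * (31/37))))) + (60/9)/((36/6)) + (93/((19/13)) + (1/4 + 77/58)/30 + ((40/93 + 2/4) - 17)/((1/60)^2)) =-535862572155839399/9267528168360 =-57821.52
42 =42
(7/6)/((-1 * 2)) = -7/12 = -0.58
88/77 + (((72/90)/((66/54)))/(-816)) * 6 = 14897/13090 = 1.14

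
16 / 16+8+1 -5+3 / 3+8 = 14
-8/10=-4/5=-0.80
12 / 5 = 2.40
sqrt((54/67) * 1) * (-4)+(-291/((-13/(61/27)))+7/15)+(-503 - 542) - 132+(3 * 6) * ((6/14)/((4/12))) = -4516039/4095 - 12 * sqrt(402)/67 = -1106.41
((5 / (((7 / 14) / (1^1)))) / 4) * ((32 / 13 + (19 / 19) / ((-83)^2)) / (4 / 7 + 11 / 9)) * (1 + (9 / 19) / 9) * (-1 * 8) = -5555617200 / 192278879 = -28.89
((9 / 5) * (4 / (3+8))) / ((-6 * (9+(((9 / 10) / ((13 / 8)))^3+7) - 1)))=-109850 / 15275447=-0.01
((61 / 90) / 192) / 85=61 / 1468800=0.00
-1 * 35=-35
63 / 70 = 9 / 10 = 0.90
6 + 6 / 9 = 20 / 3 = 6.67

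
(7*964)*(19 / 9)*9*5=641060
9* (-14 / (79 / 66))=-8316 / 79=-105.27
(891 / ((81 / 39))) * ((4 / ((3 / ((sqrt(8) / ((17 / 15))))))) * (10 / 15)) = 11440 * sqrt(2) / 17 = 951.68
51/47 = 1.09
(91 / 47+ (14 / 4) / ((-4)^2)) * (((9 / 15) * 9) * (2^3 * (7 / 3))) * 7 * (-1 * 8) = -2858562 / 235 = -12164.09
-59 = -59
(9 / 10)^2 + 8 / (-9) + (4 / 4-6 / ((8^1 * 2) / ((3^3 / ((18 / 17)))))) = -31109 / 3600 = -8.64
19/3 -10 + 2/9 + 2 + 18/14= -10/63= -0.16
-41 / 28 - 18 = -545 / 28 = -19.46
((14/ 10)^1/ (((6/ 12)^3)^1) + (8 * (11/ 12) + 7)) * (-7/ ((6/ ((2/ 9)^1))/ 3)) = -2681/ 135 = -19.86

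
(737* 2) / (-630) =-737 / 315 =-2.34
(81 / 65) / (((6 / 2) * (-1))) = -27 / 65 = -0.42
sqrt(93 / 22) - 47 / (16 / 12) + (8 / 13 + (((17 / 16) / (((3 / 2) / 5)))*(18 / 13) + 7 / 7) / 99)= -44498 / 1287 + sqrt(2046) / 22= -32.52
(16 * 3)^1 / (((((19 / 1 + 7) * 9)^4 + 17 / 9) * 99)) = 48 / 296823734251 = 0.00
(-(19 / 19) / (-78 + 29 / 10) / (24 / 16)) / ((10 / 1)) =2 / 2253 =0.00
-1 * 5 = -5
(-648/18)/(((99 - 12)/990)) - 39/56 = -666411/1624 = -410.35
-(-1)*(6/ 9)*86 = 172/ 3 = 57.33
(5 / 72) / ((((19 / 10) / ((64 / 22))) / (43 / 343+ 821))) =6258800 / 71687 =87.31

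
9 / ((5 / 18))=162 / 5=32.40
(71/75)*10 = 142/15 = 9.47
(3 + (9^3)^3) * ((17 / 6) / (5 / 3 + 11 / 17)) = 27991130547 / 59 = 474425941.47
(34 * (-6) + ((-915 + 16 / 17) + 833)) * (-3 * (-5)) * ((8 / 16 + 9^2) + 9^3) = -58915245 / 17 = -3465602.65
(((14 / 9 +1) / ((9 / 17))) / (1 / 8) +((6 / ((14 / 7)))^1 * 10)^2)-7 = 75461 / 81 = 931.62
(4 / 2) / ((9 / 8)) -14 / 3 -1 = -3.89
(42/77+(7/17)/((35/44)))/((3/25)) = 4970/561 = 8.86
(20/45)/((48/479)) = 4.44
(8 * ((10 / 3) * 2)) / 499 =160 / 1497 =0.11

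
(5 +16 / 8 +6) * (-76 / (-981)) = 988 / 981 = 1.01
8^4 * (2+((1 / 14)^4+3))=49172736 / 2401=20480.11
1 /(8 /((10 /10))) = 1 /8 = 0.12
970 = 970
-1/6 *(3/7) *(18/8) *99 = -891/56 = -15.91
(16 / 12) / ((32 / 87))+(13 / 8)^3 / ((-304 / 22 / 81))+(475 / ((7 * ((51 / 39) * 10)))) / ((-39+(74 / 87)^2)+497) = -345939838817975 / 16077554397184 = -21.52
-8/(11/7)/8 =-7/11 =-0.64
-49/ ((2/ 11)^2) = -5929/ 4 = -1482.25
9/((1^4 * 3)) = 3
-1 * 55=-55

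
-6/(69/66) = -132/23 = -5.74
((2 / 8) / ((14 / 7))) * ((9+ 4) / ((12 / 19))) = 247 / 96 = 2.57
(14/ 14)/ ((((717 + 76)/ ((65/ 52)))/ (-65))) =-25/ 244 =-0.10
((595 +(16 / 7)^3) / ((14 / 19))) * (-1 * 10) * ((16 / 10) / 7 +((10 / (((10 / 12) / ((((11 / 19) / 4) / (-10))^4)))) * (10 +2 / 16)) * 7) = -1883.07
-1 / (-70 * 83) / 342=1 / 1987020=0.00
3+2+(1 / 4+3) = 33 / 4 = 8.25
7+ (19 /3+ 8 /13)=544 /39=13.95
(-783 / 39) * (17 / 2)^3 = -1282293 / 104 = -12329.74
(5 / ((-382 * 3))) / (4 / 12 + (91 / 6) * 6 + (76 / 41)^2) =-0.00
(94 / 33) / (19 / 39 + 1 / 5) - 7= -2104 / 737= -2.85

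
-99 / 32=-3.09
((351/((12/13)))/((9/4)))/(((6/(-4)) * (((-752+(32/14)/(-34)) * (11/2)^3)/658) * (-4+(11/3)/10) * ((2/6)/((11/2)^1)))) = -132330380/49181781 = -2.69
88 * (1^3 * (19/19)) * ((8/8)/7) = 12.57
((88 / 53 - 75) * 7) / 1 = -27209 / 53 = -513.38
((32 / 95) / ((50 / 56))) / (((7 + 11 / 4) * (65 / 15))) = 0.01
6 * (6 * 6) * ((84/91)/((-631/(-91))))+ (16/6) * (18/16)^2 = 162189/5048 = 32.13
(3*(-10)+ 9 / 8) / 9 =-77 / 24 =-3.21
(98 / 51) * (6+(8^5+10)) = 1070944 / 17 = 62996.71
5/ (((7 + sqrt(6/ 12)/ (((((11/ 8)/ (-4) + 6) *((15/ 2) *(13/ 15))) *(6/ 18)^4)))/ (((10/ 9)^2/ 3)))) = 19378131500/ 62659229859 - 37648000 *sqrt(2)/ 773570739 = 0.24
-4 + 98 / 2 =45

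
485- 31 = 454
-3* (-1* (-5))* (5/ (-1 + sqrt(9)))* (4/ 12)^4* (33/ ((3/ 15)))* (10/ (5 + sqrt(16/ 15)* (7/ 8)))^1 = -687500/ 4353 + 96250* sqrt(15)/ 13059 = -129.39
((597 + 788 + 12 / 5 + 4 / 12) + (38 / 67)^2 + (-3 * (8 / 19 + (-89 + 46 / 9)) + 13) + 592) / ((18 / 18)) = 956734102 / 426455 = 2243.46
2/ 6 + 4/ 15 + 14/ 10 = 2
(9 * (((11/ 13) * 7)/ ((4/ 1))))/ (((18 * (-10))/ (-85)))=1309/ 208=6.29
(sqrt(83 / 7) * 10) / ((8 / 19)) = 95 * sqrt(581) / 28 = 81.78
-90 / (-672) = 0.13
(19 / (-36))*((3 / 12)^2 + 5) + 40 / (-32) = -251 / 64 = -3.92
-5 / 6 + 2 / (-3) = -3 / 2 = -1.50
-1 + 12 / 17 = -5 / 17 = -0.29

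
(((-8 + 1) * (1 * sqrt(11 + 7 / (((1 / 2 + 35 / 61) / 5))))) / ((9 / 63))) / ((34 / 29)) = -1421 * sqrt(748141) / 4454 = -275.95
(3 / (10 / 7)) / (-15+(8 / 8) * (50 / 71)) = -213 / 1450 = -0.15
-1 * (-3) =3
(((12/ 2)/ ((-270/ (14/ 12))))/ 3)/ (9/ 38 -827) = 133/ 12723885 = 0.00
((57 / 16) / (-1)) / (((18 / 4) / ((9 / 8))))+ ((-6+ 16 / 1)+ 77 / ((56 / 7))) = 1199 / 64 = 18.73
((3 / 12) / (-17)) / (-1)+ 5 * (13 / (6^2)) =1.82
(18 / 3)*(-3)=-18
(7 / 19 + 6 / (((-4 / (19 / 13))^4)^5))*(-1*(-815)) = 59606351362319913746099981749993027495 / 198513697231459463407580610635497472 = 300.26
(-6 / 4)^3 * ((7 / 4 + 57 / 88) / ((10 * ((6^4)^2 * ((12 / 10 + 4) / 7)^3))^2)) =-15514961875 / 90892694932609352859648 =-0.00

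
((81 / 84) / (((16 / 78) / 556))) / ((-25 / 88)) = -1610037 / 175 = -9200.21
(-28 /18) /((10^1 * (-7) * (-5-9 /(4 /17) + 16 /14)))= -28 /53055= -0.00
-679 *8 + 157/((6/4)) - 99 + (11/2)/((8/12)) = -65017/12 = -5418.08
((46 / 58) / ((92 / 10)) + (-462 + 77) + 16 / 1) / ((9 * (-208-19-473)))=21397 / 365400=0.06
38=38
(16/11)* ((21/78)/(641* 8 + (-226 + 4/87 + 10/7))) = 4263/53378611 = 0.00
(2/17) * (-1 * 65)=-7.65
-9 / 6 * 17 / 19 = -51 / 38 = -1.34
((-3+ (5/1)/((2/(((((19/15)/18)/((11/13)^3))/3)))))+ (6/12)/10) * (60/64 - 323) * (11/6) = 15850973251/9408960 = 1684.67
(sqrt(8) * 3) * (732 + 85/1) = 4902 * sqrt(2) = 6932.47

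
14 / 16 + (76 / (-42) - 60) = -10237 / 168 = -60.93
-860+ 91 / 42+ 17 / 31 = -159455 / 186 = -857.28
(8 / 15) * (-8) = -64 / 15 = -4.27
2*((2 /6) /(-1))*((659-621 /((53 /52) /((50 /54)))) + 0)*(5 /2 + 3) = -55297 /159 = -347.78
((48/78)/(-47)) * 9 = -72/611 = -0.12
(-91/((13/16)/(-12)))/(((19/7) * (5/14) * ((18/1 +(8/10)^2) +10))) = 164640/3401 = 48.41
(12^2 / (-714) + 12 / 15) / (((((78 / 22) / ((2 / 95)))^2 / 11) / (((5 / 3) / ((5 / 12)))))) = 7581376 / 8167579875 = 0.00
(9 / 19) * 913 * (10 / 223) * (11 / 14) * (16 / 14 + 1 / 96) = 116749875 / 6643616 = 17.57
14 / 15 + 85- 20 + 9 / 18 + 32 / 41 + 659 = 893243 / 1230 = 726.21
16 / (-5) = -16 / 5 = -3.20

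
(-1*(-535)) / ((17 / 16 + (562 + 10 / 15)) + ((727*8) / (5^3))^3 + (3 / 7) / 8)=0.01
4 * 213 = 852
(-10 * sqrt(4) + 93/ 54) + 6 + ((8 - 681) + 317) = -6629/ 18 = -368.28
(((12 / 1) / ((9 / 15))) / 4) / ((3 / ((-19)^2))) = 1805 / 3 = 601.67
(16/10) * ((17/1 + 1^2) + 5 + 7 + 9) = 312/5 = 62.40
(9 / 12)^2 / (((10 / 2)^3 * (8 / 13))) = 117 / 16000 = 0.01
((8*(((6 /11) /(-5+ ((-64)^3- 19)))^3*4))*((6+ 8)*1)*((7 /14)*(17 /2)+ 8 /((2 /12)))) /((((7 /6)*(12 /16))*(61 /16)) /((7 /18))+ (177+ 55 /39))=-2240784 /1987529830455773158313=-0.00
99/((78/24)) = 396/13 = 30.46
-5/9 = -0.56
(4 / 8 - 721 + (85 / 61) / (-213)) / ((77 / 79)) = -1479123557 / 2000922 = -739.22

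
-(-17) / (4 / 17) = 289 / 4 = 72.25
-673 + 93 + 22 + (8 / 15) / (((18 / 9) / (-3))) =-2794 / 5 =-558.80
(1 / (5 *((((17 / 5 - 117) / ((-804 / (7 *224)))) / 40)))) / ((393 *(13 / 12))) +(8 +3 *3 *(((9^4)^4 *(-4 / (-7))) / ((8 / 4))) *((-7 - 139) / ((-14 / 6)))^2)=1547404549857958490094195451 / 82946318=18655494145719144400.05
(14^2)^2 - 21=38395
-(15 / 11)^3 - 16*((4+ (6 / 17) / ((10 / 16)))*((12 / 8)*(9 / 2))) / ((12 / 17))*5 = -4651227 / 1331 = -3494.54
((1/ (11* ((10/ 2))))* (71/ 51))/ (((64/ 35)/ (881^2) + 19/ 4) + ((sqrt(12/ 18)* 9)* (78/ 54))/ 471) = 176678493991255899669348/ 33154482591712147767012241 - 342208706031029721520* sqrt(6)/ 33154482591712147767012241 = 0.01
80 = 80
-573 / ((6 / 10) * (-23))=955 / 23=41.52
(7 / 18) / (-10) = -7 / 180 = -0.04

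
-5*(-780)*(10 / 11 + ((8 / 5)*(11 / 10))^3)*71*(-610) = -1477310544528 / 1375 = -1074407668.75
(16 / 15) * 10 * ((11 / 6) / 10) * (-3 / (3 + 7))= -44 / 75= -0.59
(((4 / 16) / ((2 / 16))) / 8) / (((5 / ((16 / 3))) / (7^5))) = 67228 / 15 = 4481.87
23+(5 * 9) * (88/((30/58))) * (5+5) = 76583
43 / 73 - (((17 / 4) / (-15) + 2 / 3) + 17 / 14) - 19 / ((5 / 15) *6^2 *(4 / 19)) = -1046047 / 122640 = -8.53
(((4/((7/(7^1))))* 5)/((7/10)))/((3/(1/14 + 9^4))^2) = 421867051250/3087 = 136659232.67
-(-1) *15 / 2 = 15 / 2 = 7.50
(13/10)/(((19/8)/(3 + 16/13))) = 44/19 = 2.32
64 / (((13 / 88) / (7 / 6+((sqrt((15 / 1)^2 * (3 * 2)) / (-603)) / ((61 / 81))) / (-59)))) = 760320 * sqrt(6) / 3134729+19712 / 39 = 506.03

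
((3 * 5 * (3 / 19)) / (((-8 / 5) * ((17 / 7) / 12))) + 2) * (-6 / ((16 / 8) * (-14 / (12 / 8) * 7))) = -30897 / 126616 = -0.24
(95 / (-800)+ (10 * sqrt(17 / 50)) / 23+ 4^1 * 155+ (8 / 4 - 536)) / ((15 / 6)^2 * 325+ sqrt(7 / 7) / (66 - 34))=0.04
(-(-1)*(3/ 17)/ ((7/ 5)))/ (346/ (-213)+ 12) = 639/ 52598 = 0.01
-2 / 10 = -1 / 5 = -0.20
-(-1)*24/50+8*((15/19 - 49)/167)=-145124/79325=-1.83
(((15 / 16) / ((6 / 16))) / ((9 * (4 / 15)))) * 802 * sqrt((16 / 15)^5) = 102656 * sqrt(15) / 405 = 981.69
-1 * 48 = -48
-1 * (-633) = 633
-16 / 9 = -1.78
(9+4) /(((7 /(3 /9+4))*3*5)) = 169 /315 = 0.54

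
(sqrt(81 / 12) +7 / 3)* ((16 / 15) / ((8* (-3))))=-sqrt(3) / 15 - 14 / 135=-0.22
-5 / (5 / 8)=-8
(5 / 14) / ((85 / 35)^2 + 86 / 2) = 0.01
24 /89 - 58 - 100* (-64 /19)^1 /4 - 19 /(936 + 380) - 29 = -5639605 /2225356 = -2.53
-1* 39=-39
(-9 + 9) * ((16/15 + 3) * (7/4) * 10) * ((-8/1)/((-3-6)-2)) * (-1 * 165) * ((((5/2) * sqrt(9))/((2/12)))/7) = 0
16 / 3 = 5.33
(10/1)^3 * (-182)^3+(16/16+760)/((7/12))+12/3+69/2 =-84399933197/14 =-6028566656.93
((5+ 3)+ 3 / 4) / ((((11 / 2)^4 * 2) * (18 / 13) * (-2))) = -455 / 263538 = -0.00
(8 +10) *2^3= 144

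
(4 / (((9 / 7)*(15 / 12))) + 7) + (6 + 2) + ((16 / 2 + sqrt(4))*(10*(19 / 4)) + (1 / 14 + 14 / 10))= 62239 / 126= 493.96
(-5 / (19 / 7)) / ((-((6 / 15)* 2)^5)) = 109375 / 19456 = 5.62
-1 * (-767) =767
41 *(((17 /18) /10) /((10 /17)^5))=989640329 /18000000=54.98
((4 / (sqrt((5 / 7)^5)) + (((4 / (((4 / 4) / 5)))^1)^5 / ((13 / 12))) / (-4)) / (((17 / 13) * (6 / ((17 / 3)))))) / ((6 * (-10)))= 80000 / 9 - 637 * sqrt(35) / 33750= 8888.78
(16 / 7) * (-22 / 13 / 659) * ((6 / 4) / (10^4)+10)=-2200033 / 37480625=-0.06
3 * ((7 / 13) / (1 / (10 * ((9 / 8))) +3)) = 945 / 1807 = 0.52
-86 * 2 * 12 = -2064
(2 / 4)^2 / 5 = 1 / 20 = 0.05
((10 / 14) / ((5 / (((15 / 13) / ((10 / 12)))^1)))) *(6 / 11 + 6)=1296 / 1001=1.29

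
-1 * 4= -4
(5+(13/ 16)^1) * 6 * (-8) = -279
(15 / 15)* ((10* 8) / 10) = 8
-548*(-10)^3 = 548000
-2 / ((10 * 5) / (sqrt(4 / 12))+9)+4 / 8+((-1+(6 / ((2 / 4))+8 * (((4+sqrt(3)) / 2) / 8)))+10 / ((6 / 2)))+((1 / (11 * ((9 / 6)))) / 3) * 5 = 7219 * sqrt(3) / 14838+8293157 / 489654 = 17.78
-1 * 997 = -997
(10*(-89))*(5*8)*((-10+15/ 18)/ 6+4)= -792100/ 9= -88011.11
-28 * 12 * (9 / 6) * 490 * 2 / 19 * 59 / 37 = -29141280 / 703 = -41452.75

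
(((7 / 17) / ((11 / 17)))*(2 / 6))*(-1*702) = -1638 / 11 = -148.91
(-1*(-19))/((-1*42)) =-19/42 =-0.45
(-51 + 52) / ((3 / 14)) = 14 / 3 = 4.67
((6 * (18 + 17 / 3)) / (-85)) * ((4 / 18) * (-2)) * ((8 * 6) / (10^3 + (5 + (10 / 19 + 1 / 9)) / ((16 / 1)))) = 2072064 / 58160485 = 0.04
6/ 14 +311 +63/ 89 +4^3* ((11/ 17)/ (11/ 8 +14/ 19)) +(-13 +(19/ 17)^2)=18494131969/ 57795087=319.99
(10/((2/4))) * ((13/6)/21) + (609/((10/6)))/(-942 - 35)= 519949/307755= 1.69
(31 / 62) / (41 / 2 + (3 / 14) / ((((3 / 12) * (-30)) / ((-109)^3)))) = 35 / 2591493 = 0.00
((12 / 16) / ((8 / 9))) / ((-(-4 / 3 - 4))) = 81 / 512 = 0.16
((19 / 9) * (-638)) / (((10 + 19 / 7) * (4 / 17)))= -721259 / 1602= -450.22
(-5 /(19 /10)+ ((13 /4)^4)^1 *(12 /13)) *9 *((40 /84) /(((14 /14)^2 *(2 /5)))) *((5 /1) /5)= 9152175 /8512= 1075.21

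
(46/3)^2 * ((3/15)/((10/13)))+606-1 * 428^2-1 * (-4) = -41065396/225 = -182512.87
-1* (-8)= 8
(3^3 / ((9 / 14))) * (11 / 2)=231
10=10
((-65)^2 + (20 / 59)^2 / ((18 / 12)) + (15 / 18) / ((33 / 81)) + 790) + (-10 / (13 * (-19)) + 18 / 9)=284823732059 / 56747262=5019.16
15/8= 1.88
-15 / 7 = -2.14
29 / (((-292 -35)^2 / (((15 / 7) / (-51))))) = -145 / 12724551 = -0.00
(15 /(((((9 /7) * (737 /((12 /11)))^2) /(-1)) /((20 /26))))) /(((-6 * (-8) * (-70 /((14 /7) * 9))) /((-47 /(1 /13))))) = -4230 /65723449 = -0.00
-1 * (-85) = 85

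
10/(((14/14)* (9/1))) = 10/9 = 1.11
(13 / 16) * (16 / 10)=13 / 10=1.30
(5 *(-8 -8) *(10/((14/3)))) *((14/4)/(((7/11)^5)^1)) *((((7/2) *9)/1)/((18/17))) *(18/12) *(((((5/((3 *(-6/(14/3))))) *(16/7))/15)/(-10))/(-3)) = 109514680/64827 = 1689.34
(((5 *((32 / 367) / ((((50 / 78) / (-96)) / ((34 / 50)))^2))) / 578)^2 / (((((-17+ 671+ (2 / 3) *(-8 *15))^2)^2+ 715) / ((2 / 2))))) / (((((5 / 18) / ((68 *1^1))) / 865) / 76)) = 809514139444030526717952 / 89240041106625360107421875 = 0.01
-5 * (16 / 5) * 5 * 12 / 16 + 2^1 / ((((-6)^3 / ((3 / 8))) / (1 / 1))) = -17281 / 288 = -60.00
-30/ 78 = -5/ 13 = -0.38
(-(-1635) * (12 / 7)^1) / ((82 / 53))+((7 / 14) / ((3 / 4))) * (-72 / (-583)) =303132966 / 167321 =1811.69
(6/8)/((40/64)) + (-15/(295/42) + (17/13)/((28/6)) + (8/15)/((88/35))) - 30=-53938441/1771770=-30.44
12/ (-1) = -12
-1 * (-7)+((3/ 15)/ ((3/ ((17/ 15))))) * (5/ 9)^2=7.02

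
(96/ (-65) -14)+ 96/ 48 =-876/ 65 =-13.48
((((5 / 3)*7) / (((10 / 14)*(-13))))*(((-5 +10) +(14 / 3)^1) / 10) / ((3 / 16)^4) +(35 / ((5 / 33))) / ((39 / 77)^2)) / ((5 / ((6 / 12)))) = -50635669 / 6160050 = -8.22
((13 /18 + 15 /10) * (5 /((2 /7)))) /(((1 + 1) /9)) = 175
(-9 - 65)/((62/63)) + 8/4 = -2269/31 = -73.19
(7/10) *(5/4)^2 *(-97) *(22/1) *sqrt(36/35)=-3201 *sqrt(35)/8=-2367.17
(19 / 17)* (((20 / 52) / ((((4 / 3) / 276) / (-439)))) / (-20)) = 1726587 / 884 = 1953.15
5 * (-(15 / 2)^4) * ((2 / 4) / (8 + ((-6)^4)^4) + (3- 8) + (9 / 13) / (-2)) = 99258988900425384375 / 1173581721505024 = 84577.82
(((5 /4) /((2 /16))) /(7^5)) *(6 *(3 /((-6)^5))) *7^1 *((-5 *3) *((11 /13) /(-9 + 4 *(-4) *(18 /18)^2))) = -11 /2247336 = -0.00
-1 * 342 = -342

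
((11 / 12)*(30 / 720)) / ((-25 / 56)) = -77 / 900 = -0.09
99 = 99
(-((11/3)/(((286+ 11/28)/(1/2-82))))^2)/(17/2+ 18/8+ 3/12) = -5207524/52612659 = -0.10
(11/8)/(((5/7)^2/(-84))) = -11319/50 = -226.38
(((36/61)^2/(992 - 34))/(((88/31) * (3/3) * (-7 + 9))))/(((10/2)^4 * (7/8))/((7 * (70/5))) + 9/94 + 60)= 6608952/6778149082331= 0.00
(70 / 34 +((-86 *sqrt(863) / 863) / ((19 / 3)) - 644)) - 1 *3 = -10964 / 17 - 258 *sqrt(863) / 16397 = -645.40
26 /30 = 13 /15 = 0.87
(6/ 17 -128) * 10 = -21700/ 17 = -1276.47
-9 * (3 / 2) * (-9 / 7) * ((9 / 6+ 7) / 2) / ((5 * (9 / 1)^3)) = 17 / 840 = 0.02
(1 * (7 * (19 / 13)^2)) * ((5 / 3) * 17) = 214795 / 507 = 423.66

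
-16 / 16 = -1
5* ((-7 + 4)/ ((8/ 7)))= -105/ 8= -13.12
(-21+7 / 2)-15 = -65 / 2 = -32.50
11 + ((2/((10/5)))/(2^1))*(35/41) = 937/82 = 11.43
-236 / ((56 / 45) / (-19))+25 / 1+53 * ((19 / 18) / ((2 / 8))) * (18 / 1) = 107187 / 14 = 7656.21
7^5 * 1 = 16807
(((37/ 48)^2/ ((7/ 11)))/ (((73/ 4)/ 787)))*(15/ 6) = 59257165/ 588672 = 100.66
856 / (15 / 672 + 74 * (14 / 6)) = 575232 / 116047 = 4.96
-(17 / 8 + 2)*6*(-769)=76131 / 4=19032.75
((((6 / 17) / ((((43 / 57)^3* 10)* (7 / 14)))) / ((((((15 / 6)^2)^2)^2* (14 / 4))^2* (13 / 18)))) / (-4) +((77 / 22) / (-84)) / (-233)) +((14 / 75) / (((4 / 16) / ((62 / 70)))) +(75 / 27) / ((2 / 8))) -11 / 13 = 120407091630921035166086641 / 11019761916448974609375000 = 10.93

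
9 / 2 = 4.50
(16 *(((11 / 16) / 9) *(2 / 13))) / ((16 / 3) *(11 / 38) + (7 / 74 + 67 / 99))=340252 / 4189445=0.08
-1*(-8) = 8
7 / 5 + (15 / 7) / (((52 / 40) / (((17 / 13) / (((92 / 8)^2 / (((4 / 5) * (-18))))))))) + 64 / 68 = 112050793 / 53193595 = 2.11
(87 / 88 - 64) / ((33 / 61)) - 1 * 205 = -933565 / 2904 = -321.48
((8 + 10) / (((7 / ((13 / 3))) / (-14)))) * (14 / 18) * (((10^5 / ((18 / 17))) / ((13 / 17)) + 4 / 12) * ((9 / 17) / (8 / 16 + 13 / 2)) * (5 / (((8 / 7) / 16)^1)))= -4046010920 / 51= -79333547.45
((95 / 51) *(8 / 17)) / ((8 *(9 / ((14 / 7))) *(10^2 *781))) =19 / 60941430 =0.00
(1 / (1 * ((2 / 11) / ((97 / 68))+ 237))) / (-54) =-1067 / 13662810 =-0.00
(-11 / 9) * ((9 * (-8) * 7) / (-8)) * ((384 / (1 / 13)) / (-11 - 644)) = 384384 / 655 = 586.85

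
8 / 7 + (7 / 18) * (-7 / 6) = 521 / 756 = 0.69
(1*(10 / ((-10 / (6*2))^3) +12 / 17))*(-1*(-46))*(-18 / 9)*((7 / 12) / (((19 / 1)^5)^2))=378028 / 2605703159565425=0.00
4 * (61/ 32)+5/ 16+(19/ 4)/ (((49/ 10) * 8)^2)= 1220183/ 153664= 7.94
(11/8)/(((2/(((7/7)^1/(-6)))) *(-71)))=0.00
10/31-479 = -14839/31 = -478.68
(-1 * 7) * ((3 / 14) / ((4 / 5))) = -15 / 8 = -1.88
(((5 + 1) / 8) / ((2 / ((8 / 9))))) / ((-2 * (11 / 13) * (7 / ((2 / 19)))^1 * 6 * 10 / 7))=-13 / 37620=-0.00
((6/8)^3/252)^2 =9/3211264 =0.00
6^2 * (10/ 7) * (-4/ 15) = -96/ 7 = -13.71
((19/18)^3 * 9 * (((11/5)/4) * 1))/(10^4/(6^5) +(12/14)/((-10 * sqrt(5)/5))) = 1155048741 * sqrt(5)/3743094440 +6931876875/1497237776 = 5.32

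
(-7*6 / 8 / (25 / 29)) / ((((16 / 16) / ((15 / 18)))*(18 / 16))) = -203 / 45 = -4.51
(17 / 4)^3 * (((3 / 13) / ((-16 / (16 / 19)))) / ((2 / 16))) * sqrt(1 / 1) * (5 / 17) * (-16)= 8670 / 247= 35.10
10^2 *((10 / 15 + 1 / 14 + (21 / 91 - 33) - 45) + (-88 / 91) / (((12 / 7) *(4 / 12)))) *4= -8596600 / 273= -31489.38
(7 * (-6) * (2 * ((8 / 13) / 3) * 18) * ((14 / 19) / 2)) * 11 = -310464 / 247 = -1256.94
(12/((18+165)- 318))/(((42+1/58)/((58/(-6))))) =6728/328995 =0.02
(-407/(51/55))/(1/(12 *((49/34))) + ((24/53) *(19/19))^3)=-65319188242/22423561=-2912.97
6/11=0.55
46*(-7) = -322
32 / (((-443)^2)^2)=32 / 38513670001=0.00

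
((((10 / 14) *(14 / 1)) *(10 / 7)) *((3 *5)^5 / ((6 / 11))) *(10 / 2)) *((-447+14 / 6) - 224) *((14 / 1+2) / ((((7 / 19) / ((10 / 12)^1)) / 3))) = -353745562500000 / 49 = -7219297193877.55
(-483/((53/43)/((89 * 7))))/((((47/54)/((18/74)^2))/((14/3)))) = -264112643844/3410179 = -77448.32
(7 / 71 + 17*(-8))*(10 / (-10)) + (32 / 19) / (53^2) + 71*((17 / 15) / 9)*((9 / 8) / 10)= 622548595787 / 4547209200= 136.91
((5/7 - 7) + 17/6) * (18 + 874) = -64670/21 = -3079.52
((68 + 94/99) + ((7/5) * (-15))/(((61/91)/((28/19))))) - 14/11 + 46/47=121274462/5392827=22.49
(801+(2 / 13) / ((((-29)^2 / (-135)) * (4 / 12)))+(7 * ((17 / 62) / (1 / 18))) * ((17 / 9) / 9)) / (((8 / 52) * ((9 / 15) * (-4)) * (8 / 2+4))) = -770371055 / 2815668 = -273.60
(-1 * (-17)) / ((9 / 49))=833 / 9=92.56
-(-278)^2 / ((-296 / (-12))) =-115926 / 37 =-3133.14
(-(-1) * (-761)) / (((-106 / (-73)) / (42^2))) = -48997746 / 53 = -924485.77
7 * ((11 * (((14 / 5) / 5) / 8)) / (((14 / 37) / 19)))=54131 / 200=270.66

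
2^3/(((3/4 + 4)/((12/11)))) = 1.84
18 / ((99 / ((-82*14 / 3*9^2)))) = -61992 / 11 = -5635.64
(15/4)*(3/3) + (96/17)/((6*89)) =22759/6052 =3.76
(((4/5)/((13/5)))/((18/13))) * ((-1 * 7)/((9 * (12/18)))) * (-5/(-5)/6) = -7/162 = -0.04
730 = 730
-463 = -463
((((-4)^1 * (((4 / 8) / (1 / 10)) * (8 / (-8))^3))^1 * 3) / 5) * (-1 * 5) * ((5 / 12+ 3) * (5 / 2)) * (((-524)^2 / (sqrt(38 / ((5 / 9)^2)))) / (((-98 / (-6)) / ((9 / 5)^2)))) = -379944540 * sqrt(38) / 931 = -2515720.13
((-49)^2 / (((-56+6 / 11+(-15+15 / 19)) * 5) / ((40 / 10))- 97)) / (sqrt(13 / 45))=-1505427 * sqrt(65) / 500149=-24.27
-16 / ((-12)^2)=-0.11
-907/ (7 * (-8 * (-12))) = -907/ 672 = -1.35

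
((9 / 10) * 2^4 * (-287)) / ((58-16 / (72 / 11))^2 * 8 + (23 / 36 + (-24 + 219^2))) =-0.06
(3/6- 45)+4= -81/2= -40.50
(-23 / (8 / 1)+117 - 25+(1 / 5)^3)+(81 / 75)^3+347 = 437.39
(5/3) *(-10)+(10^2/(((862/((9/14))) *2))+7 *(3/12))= -538693/36204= -14.88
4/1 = 4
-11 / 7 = -1.57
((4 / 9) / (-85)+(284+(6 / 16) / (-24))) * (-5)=-13903619 / 9792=-1419.90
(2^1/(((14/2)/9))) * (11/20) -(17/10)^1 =-2/7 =-0.29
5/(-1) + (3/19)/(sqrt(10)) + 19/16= -61/16 + 3 * sqrt(10)/190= -3.76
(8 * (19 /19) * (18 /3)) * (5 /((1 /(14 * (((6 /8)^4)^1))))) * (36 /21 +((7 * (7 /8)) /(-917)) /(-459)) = 259759485 /142528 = 1822.52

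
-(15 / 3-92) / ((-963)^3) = -29 / 297685449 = -0.00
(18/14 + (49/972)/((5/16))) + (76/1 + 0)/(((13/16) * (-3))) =-3287369/110565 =-29.73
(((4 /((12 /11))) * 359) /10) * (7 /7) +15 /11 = 43889 /330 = 133.00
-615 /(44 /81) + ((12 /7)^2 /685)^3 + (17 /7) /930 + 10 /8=-87496821419803839811 /77368750651557750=-1130.91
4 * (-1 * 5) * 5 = -100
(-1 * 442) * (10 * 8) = -35360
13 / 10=1.30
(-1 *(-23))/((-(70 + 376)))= -23/446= -0.05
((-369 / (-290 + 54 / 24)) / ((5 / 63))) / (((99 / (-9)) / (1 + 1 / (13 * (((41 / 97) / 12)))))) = -3848796 / 822965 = -4.68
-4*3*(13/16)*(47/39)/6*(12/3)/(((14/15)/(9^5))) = -13876515/28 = -495589.82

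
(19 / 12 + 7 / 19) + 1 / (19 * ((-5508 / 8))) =204247 / 104652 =1.95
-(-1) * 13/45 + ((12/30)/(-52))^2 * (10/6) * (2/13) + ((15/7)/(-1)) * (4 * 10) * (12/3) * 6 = -569382425/276822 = -2056.85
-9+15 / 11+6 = -1.64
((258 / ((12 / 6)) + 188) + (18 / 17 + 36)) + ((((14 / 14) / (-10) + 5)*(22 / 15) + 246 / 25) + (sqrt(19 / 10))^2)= 951113 / 2550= 372.99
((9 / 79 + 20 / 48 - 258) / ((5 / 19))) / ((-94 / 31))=143763709 / 445560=322.66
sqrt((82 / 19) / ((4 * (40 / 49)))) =7 * sqrt(3895) / 380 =1.15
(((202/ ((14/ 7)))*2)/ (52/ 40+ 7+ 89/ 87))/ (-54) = -29290/ 72999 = -0.40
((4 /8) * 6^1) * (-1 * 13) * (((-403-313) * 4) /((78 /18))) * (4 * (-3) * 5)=-1546560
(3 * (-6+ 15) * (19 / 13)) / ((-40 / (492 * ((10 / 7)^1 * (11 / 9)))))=-77121 / 91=-847.48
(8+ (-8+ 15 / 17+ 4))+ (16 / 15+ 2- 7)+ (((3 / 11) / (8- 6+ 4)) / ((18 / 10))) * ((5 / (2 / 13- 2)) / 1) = 355703 / 403920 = 0.88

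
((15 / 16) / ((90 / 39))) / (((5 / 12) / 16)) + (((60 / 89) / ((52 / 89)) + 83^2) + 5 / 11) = 4937939 / 715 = 6906.21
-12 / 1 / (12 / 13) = -13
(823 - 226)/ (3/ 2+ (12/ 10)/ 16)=379.05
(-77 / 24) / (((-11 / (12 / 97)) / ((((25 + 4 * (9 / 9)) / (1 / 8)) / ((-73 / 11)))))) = -8932 / 7081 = -1.26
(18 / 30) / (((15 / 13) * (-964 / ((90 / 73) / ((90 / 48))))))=-156 / 439825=-0.00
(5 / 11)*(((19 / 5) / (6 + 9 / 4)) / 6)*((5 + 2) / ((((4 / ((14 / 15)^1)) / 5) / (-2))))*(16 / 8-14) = 7448 / 1089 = 6.84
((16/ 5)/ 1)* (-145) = -464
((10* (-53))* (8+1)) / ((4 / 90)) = -107325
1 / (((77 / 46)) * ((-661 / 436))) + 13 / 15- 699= -698.53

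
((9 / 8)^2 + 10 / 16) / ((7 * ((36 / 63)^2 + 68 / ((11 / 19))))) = 9317 / 4062976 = 0.00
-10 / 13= -0.77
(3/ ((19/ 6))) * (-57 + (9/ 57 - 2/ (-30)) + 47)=-16716/ 1805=-9.26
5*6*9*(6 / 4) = 405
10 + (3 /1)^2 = 19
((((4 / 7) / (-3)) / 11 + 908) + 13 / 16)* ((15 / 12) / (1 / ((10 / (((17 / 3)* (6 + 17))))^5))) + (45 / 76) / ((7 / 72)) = 162932167550552445 / 26739797175794626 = 6.09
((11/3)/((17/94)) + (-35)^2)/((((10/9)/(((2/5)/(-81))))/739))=-46933151/11475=-4090.03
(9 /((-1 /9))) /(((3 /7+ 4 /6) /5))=-8505 /23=-369.78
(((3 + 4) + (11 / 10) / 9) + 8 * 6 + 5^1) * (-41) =-221851 / 90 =-2465.01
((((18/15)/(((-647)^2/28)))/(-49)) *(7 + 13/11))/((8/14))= -108/4604699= -0.00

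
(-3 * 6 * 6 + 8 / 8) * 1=-107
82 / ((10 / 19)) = 779 / 5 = 155.80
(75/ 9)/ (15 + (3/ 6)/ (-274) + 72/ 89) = 1219300/ 2312841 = 0.53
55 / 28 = 1.96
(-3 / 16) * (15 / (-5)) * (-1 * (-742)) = 3339 / 8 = 417.38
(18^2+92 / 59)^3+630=7086868435682 / 205379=34506295.36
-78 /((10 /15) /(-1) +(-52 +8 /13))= 1.50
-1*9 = -9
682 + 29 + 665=1376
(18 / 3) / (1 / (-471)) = -2826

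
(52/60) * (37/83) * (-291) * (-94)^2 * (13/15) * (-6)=10718792552/2075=5165683.16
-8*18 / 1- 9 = -153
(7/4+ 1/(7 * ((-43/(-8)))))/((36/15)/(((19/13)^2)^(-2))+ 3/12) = 305459895/1925862113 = 0.16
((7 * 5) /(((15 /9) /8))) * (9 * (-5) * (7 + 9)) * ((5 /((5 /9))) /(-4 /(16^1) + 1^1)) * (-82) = 119024640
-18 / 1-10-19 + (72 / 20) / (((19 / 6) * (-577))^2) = -28244031067 / 600936845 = -47.00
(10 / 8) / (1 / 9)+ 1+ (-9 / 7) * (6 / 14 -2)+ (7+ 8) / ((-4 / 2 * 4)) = 4859 / 392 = 12.40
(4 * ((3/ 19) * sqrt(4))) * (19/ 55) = 24/ 55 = 0.44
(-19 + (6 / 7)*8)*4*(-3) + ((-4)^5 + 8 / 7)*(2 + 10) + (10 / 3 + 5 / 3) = -84865 / 7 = -12123.57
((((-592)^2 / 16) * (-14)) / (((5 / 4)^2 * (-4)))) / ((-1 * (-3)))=1226624 / 75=16354.99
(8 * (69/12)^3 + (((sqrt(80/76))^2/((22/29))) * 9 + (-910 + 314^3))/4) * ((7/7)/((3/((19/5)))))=2588617987/264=9805371.16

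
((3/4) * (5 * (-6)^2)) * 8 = 1080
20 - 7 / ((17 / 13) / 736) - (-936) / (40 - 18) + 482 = -634906 / 187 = -3395.22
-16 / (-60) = 4 / 15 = 0.27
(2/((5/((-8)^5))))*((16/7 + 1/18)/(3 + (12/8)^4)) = -3806.20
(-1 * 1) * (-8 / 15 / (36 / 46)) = 92 / 135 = 0.68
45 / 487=0.09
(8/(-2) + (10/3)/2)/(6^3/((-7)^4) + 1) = -16807/7851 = -2.14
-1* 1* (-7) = 7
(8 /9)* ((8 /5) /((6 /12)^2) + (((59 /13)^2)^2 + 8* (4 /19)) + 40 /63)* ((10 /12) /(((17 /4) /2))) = 2368410649888 /15692070303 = 150.93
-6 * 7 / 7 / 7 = -6 / 7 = -0.86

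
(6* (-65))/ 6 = -65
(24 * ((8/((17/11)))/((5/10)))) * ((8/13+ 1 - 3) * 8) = -608256/221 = -2752.29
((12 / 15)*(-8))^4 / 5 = 1048576 / 3125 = 335.54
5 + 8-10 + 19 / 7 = 40 / 7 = 5.71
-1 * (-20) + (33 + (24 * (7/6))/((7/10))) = 93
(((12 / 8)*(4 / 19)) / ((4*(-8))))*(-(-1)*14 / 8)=-0.02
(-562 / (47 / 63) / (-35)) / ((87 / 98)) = 165228 / 6815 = 24.24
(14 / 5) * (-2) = -28 / 5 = -5.60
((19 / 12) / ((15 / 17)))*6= 323 / 30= 10.77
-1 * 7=-7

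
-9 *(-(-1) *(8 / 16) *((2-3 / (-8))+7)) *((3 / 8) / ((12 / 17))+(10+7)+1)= -781.79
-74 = -74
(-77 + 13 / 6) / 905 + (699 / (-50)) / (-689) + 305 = 2852134751 / 9353175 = 304.94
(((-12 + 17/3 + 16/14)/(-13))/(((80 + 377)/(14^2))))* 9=9156/5941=1.54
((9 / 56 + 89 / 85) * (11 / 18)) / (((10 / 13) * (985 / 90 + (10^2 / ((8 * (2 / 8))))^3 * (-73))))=-822107 / 7818290622800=-0.00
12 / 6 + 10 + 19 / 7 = 103 / 7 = 14.71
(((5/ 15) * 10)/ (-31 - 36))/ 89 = -0.00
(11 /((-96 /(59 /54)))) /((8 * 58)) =-649 /2405376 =-0.00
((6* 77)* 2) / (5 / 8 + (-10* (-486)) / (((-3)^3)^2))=3168 / 25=126.72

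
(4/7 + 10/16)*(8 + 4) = 201/14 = 14.36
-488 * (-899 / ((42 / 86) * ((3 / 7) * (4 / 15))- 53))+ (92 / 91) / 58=-248918084502 / 30039737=-8286.29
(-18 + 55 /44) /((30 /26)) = -871 /60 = -14.52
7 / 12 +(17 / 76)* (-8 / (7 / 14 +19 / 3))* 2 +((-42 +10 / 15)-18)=-184697 / 3116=-59.27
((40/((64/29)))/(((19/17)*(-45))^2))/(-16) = -8381/18714240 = -0.00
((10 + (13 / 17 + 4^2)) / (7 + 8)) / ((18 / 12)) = 1.19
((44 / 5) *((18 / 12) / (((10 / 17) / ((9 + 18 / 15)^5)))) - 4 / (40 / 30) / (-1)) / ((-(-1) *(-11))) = -193559400186 / 859375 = -225232.76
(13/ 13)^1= 1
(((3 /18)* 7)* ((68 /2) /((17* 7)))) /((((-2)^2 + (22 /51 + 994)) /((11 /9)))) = 187 /458280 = 0.00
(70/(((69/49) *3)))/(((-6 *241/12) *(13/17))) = -116620/648531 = -0.18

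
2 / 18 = 1 / 9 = 0.11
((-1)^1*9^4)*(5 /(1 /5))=-164025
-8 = -8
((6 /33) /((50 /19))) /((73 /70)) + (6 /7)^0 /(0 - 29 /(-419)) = 1689999 /116435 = 14.51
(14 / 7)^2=4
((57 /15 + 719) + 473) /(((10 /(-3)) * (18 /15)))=-5979 /20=-298.95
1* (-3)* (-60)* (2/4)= 90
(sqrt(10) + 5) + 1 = sqrt(10) + 6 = 9.16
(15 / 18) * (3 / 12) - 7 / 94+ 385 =434431 / 1128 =385.13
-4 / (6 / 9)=-6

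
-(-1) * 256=256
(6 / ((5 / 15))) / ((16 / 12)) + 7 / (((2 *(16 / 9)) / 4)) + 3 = 195 / 8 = 24.38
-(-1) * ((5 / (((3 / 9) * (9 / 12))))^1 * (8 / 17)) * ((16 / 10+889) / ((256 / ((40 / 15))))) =4453 / 51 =87.31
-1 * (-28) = 28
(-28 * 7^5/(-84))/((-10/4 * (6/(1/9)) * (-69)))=16807/27945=0.60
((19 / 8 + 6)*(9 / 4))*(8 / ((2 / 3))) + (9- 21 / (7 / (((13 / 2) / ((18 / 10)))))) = 5383 / 24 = 224.29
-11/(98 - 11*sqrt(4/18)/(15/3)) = -121275/1080329 - 1815*sqrt(2)/2160658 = -0.11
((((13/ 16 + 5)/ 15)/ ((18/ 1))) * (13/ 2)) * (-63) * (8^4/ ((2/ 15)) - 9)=-86635731/ 320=-270736.66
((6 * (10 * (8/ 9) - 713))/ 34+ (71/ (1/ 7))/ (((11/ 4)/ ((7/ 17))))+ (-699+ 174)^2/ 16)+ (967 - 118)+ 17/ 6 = 161824337/ 8976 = 18028.56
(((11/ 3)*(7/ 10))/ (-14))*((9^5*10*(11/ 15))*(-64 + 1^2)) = 50014503/ 10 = 5001450.30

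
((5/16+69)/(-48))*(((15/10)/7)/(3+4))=-1109/25088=-0.04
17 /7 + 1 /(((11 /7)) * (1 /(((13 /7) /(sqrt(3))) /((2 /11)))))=17 /7 + 13 * sqrt(3) /6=6.18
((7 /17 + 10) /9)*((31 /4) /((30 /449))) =821221 /6120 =134.19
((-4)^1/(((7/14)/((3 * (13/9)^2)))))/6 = -676/81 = -8.35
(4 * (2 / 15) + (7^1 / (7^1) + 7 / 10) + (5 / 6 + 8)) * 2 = 332 / 15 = 22.13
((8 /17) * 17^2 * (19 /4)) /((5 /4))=2584 /5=516.80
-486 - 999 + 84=-1401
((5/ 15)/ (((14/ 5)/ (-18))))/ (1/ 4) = -60/ 7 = -8.57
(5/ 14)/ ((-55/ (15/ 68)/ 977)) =-14655/ 10472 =-1.40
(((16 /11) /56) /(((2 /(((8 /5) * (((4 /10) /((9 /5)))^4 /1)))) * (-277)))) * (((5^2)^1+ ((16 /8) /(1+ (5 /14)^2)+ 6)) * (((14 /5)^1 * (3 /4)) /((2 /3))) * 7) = -1622432 /12272478075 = -0.00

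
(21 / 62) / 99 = 7 / 2046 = 0.00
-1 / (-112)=1 / 112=0.01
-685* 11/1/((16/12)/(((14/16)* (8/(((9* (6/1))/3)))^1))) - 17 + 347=-1867.71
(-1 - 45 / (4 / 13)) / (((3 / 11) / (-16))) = 25916 / 3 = 8638.67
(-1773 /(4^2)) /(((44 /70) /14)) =-434385 /176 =-2468.10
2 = 2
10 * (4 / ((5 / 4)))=32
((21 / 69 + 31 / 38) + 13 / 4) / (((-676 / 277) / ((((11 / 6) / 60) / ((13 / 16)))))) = -23276033 / 345632040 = -0.07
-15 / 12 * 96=-120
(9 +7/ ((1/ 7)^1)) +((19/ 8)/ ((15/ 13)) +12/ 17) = 123959/ 2040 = 60.76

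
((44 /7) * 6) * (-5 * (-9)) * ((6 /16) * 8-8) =-59400 /7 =-8485.71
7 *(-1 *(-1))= 7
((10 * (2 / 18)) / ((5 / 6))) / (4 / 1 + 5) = 4 / 27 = 0.15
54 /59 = 0.92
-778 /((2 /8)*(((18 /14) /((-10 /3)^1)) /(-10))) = -2178400 /27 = -80681.48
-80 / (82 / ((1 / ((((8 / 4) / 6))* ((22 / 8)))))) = -480 / 451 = -1.06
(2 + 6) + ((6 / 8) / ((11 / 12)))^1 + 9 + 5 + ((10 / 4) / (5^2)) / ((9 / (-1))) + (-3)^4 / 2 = 63.31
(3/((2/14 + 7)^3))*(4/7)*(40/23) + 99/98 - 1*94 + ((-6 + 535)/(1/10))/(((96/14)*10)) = -2677038899/169050000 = -15.84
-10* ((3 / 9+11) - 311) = 8990 / 3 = 2996.67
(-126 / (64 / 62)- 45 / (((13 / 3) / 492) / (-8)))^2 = 71848865329641 / 43264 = 1660707870.97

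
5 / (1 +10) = 5 / 11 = 0.45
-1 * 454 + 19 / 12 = -5429 / 12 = -452.42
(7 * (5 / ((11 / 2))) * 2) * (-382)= -53480 / 11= -4861.82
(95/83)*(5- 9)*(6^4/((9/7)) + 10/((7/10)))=-2719280/581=-4680.34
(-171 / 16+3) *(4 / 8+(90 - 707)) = 151659 / 32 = 4739.34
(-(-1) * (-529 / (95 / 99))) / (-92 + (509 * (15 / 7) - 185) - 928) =366597 / 76000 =4.82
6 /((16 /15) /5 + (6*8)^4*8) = 225 /1592524808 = 0.00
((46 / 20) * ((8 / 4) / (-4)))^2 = 529 / 400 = 1.32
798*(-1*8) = -6384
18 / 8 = 9 / 4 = 2.25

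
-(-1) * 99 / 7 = 99 / 7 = 14.14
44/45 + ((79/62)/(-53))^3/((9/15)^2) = 173458545221/177407788280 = 0.98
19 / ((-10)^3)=-19 / 1000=-0.02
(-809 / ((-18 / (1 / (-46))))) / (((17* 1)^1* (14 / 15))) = -4045 / 65688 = -0.06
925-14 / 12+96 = 6119 / 6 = 1019.83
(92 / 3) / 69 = 4 / 9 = 0.44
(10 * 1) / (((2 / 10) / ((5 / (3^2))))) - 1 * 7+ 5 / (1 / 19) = 1042 / 9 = 115.78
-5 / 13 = -0.38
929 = 929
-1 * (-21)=21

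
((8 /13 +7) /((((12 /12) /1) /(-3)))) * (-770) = 228690 /13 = 17591.54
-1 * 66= -66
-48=-48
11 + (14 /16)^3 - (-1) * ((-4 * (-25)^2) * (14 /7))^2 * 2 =25600005975 /512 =50000011.67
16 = 16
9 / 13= 0.69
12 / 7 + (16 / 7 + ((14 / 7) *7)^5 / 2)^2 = 3543429760084 / 49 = 72314893062.94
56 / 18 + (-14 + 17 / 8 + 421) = 29681 / 72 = 412.24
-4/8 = -1/2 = -0.50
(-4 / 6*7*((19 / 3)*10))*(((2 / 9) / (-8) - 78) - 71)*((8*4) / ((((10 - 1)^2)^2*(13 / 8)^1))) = 913337600 / 6908733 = 132.20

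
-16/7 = -2.29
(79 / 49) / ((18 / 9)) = 0.81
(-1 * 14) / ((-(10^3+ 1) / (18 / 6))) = 6 / 143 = 0.04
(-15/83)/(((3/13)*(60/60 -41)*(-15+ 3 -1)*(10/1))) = -1/6640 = -0.00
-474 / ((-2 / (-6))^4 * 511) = -38394 / 511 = -75.14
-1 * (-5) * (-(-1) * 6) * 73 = 2190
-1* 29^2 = -841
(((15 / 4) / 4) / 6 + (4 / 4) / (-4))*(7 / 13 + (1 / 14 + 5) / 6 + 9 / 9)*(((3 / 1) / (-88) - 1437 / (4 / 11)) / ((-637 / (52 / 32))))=-905211471 / 401809408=-2.25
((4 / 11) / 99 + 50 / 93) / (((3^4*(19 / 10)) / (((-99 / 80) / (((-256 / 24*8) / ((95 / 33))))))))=0.00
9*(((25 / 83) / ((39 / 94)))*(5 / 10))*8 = 28200 / 1079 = 26.14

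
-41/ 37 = -1.11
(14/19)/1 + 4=4.74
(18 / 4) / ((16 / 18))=81 / 16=5.06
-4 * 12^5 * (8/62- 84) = 83479122.58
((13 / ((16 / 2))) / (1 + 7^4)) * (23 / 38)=299 / 730208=0.00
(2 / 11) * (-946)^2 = 162712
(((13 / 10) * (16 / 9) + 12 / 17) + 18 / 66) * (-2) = -55366 / 8415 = -6.58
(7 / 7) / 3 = 1 / 3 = 0.33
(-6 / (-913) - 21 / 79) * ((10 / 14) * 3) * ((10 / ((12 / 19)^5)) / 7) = -385838126675 / 48857098752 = -7.90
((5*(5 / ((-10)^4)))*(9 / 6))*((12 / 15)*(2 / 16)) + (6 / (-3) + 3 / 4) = -9997 / 8000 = -1.25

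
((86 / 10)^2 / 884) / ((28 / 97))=0.29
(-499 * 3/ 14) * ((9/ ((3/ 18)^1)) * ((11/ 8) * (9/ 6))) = -1333827/ 112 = -11909.17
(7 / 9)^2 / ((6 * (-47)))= -49 / 22842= -0.00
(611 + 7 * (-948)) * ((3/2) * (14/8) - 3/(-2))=-198825/8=-24853.12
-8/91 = -0.09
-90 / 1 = -90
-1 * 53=-53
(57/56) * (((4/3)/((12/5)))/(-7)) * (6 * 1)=-95/196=-0.48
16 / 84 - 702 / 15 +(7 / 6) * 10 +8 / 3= -3389 / 105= -32.28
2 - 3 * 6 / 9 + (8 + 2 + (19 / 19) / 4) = 41 / 4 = 10.25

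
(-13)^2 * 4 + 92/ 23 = 680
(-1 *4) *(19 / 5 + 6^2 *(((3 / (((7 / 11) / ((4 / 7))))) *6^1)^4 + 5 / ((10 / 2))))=-283295879282716 / 28824005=-9828470.38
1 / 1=1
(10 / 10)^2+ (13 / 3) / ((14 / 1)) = 1.31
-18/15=-6/5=-1.20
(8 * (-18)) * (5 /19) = -720 /19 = -37.89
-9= -9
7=7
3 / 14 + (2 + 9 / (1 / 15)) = 137.21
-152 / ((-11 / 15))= 2280 / 11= 207.27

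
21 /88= 0.24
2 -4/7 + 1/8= 87/56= 1.55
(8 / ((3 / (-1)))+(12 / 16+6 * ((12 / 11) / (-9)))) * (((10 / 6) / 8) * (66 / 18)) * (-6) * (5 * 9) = 8725 / 16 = 545.31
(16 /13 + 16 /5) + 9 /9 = 353 /65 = 5.43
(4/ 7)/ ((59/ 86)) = 344/ 413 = 0.83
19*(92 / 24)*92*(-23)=-462346 / 3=-154115.33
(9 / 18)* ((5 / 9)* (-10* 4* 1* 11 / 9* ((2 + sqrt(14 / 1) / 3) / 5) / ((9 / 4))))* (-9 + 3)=1760* sqrt(14) / 729 + 3520 / 243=23.52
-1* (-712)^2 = -506944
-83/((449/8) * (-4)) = 166/449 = 0.37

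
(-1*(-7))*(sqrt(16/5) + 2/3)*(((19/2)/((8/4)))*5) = 665/6 + 133*sqrt(5) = 408.23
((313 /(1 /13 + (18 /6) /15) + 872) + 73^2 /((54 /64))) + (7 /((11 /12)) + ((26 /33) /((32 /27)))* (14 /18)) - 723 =36130801 /4752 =7603.28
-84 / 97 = -0.87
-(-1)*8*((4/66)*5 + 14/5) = 4096/165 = 24.82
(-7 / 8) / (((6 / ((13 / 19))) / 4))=-0.40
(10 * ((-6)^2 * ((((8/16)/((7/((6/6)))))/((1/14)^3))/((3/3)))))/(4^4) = 275.62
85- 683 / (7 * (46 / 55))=-10195 / 322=-31.66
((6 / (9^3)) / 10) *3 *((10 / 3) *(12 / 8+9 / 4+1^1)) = 19 / 486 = 0.04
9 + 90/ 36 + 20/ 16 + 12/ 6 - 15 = -1/ 4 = -0.25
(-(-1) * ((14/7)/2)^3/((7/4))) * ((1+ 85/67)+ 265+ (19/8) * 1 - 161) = 8319/134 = 62.08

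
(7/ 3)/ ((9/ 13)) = 91/ 27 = 3.37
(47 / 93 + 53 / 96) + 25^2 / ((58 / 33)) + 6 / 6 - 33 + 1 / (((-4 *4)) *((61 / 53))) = 569635251 / 1754848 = 324.61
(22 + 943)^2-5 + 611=931831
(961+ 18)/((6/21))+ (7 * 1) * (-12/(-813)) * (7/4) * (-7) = 1856477/542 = 3425.23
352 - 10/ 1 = 342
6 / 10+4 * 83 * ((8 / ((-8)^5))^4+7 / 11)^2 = 1618294640475752782667091921650727 / 11983259580282481061023522488320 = 135.05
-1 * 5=-5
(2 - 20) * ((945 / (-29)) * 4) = 68040 / 29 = 2346.21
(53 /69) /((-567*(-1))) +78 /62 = 1527440 /1212813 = 1.26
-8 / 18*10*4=-160 / 9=-17.78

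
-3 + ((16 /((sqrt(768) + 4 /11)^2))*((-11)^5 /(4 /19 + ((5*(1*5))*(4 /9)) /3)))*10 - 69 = -8423.27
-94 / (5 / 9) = -846 / 5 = -169.20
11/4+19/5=131/20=6.55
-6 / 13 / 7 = -6 / 91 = -0.07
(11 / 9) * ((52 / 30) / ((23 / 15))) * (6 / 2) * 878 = 251108 / 69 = 3639.25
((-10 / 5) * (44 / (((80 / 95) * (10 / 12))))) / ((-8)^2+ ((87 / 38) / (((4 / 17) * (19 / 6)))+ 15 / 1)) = -905388 / 592565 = -1.53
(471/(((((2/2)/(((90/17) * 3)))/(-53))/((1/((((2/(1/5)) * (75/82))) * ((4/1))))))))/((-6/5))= 9030.73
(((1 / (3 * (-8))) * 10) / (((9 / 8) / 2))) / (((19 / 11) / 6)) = -440 / 171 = -2.57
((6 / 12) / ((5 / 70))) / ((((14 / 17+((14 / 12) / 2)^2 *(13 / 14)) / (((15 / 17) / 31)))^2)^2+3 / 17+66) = 41445935677440000 / 15210109133927646644417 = 0.00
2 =2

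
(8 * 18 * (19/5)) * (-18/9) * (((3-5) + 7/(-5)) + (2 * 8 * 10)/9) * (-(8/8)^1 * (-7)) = -2753632/25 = -110145.28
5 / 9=0.56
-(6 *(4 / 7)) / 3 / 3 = -8 / 21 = -0.38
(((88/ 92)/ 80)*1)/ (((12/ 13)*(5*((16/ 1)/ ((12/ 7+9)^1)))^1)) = 0.00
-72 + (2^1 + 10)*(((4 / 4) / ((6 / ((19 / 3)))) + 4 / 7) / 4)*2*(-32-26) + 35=-603.19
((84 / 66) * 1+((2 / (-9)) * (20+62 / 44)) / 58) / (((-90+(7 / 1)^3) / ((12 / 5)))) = 4558 / 403535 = 0.01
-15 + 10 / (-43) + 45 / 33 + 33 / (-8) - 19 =-139985 / 3784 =-36.99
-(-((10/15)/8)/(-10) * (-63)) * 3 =63/40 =1.58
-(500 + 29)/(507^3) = -529/130323843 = -0.00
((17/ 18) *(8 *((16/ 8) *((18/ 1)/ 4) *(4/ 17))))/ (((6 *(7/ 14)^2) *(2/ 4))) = 21.33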